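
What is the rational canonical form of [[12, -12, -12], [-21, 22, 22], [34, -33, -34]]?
The invariant factors of A (the non-unit diagonal entries of the Smith normal form of xI - A over ℚ[x]) are (x - 2)(x^2 + 2x - 6), each dividing the next. The characteristic polynomial is their product, (x - 2)(x^2 + 2x - 6).

The rational canonical form is the block-diagonal matrix of companion matrices C(f_i):
R = [[0, 0, -12], [1, 0, 10], [0, 1, 0]].

Note the characteristic polynomial does not split into linear factors over ℚ, so A has no Jordan form over ℚ; the rational canonical form exists over any field.

R = [[0, 0, -12], [1, 0, 10], [0, 1, 0]]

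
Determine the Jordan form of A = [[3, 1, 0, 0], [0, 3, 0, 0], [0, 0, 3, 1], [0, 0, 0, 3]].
The characteristic polynomial is det(xI - A) = (x - 3)^4, so the eigenvalues are 3 (algebraic multiplicity 4).

For λ = 3: rank(A - 3I) = 2, rank((A - 3I)^2) = 0. The eigenspace has dimension 4 - 2 = 2, so there are 2 Jordan blocks; the rank sequence gives block sizes [2, 2].

Assembling the blocks gives the Jordan form J above.

J = [[3, 1, 0, 0], [0, 3, 0, 0], [0, 0, 3, 1], [0, 0, 0, 3]]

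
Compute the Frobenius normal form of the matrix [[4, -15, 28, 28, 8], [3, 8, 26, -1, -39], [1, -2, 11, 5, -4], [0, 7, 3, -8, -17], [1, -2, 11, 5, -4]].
R = [[0, 0, 0, 0, 0], [1, 6, 0, 0, 0], [0, 0, 0, 0, 0], [0, 0, 1, 0, 6], [0, 0, 0, 1, 5]]

The invariant factors of A (the non-unit diagonal entries of the Smith normal form of xI - A over ℚ[x]) are x(x - 6), x(x - 6)(x + 1), each dividing the next. The characteristic polynomial is their product, x^2(x - 6)^2(x + 1).

The rational canonical form is the block-diagonal matrix of companion matrices C(f_i):
R = [[0, 0, 0, 0, 0], [1, 6, 0, 0, 0], [0, 0, 0, 0, 0], [0, 0, 1, 0, 6], [0, 0, 0, 1, 5]].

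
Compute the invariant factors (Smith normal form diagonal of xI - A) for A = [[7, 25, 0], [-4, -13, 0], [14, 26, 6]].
(x - 6)(x + 3)^2

The Jordan structure of A has elementary divisors (x + 3)^2, (x - 6). Arranging the block sizes at each eigenvalue in decreasing order and taking row products gives the invariant factors.

Invariant factors (smallest first, each dividing the next): (x - 6)(x + 3)^2.

Check: the last factor (x - 6)(x + 3)^2 is the minimal polynomial, and the product (x - 6)(x + 3)^2 is the characteristic polynomial.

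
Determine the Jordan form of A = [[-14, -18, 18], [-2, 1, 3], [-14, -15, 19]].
J = [[-2, 0, 0], [0, 4, 1], [0, 0, 4]]

The characteristic polynomial is det(xI - A) = (x - 4)^2(x + 2), so the eigenvalues are -2 (algebraic multiplicity 1), 4 (algebraic multiplicity 2).

For λ = -2: algebraic multiplicity 1 gives one 1×1 block.

For λ = 4: rank(A - 4I) = 2, rank((A - 4I)^2) = 1. The eigenspace has dimension 3 - 2 = 1, so there is 1 Jordan block; the rank sequence gives block sizes [2].

Assembling the blocks gives the Jordan form J above.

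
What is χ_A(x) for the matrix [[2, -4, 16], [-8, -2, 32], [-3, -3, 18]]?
xI - A = [[x - 2, 4, -16], [8, x + 2, -32], [3, 3, x - 18]].

Expanding det(xI - A) along the first row:
det(xI - A) = + (x - 2)·det([[x + 2, -32], [3, x - 18]]) - (4)·det([[8, -32], [3, x - 18]]) + (-16)·det([[8, x + 2], [3, 3]]).

Evaluating gives χ_A(x) = x^3 - 18x^2 + 108x - 216 = (x - 6)^3.

χ_A(x) = (x - 6)^3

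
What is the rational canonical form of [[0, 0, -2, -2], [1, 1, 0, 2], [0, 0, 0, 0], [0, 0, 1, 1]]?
R = [[0, 0, 0, 0], [1, 1, 0, 0], [0, 0, 0, 0], [0, 0, 1, 1]]

The invariant factors of A (the non-unit diagonal entries of the Smith normal form of xI - A over ℚ[x]) are x(x - 1), x(x - 1), each dividing the next. The characteristic polynomial is their product, x^2(x - 1)^2.

The rational canonical form is the block-diagonal matrix of companion matrices C(f_i):
R = [[0, 0, 0, 0], [1, 1, 0, 0], [0, 0, 0, 0], [0, 0, 1, 1]].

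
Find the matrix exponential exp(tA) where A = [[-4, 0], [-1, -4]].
e^{tA} = [[e^{-4*t}, 0], [-t*e^{-4*t}, e^{-4*t}]]

A has Jordan form J = [[-4, 1], [0, -4]] with A = PJP^{-1}, so e^{tA} = P e^{tJ} P^{-1}.

For a Jordan block J_k(λ), e^{tJ_k(λ)} = e^{λt} · (I + tN + t^2 N^2/2! + ... + t^{k-1} N^{k-1}/(k-1)!) where N is the nilpotent superdiagonal part.

Assembling the blocks and conjugating back gives the entries of e^{tA} as shown above.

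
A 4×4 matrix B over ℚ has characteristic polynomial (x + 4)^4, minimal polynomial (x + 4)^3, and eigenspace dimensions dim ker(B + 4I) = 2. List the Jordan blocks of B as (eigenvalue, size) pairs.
Jordan blocks: (-4, 3), (-4, 1)

λ = -4: algebraic multiplicity 4 (exponent in χ_B), largest block size 3 (exponent in m_B), 2 blocks (geometric multiplicity). These force block sizes [3, 1].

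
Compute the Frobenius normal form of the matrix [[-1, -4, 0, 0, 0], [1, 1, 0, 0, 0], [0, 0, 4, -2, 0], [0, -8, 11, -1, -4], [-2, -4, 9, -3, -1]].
R = [[0, -3, 0, 0, 0], [1, 0, 0, 0, 0], [0, 0, 0, 0, 6], [0, 0, 1, 0, -3], [0, 0, 0, 1, 2]]

The invariant factors of A (the non-unit diagonal entries of the Smith normal form of xI - A over ℚ[x]) are x^2 + 3, (x - 2)(x^2 + 3), each dividing the next. The characteristic polynomial is their product, (x - 2)(x^2 + 3)^2.

The rational canonical form is the block-diagonal matrix of companion matrices C(f_i):
R = [[0, -3, 0, 0, 0], [1, 0, 0, 0, 0], [0, 0, 0, 0, 6], [0, 0, 1, 0, -3], [0, 0, 0, 1, 2]].

Note the characteristic polynomial does not split into linear factors over ℚ, so A has no Jordan form over ℚ; the rational canonical form exists over any field.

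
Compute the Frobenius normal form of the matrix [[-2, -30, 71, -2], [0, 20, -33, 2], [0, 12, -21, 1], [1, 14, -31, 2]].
The invariant factors of A (the non-unit diagonal entries of the Smith normal form of xI - A over ℚ[x]) are (x - 1)(x + 5)(x^2 - 3x - 6), each dividing the next. The characteristic polynomial is their product, (x - 1)(x + 5)(x^2 - 3x - 6).

The rational canonical form is the block-diagonal matrix of companion matrices C(f_i):
R = [[0, 0, 0, -30], [1, 0, 0, 9], [0, 1, 0, 23], [0, 0, 1, -1]].

Note the characteristic polynomial does not split into linear factors over ℚ, so A has no Jordan form over ℚ; the rational canonical form exists over any field.

R = [[0, 0, 0, -30], [1, 0, 0, 9], [0, 1, 0, 23], [0, 0, 1, -1]]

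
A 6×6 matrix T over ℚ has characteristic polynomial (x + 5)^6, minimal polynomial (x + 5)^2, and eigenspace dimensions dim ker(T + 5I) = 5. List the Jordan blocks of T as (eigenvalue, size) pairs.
Jordan blocks: (-5, 2), (-5, 1), (-5, 1), (-5, 1), (-5, 1)

λ = -5: algebraic multiplicity 6 (exponent in χ_T), largest block size 2 (exponent in m_T), 5 blocks (geometric multiplicity). These force block sizes [2, 1, 1, 1, 1].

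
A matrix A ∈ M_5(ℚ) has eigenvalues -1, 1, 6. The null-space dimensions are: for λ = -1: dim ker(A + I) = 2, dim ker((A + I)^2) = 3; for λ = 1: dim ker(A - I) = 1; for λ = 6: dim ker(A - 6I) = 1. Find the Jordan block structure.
Jordan blocks: (-1, 2), (-1, 1), (1, 1), (6, 1)

λ = -1: successive nullity increments [2, 1] count blocks of size ≥ k; block sizes are [2, 1].
λ = 1: successive nullity increments [1] count blocks of size ≥ k; block sizes are [1].
λ = 6: successive nullity increments [1] count blocks of size ≥ k; block sizes are [1].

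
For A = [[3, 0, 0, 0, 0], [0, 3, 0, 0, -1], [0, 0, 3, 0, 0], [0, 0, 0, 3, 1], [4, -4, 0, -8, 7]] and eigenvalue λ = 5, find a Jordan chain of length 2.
v_1 = [[0, 0, 0, 0, 1]]^T, v_2 = [[0, -1, 0, 1, 2]]^T

We seek v_1 ∈ ker((A - 5I)^2) \ ker(A - 5I), then set v_{i+1} = (A - 5I) v_i.

One such chain is v_1 = [[0, 0, 0, 0, 1]]^T, v_2 = [[0, -1, 0, 1, 2]]^T. Check: (A - 5I) v_2 = [[0, 0, 0, 0, 0]]^T = 0.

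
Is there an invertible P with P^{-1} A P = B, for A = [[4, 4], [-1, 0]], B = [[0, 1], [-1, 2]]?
trace(A) = 4 but trace(B) = 2. The trace is a similarity invariant, so A and B are not similar.

No.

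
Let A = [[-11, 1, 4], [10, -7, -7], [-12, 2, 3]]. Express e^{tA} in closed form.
A has Jordan form J = [[-5, 1, 0], [0, -5, 1], [0, 0, -5]] with A = PJP^{-1}, so e^{tA} = P e^{tJ} P^{-1}.

For a Jordan block J_k(λ), e^{tJ_k(λ)} = e^{λt} · (I + tN + t^2 N^2/2! + ... + t^{k-1} N^{k-1}/(k-1)!) where N is the nilpotent superdiagonal part.

Assembling the blocks and conjugating back gives the entries of e^{tA} as shown above.

e^{tA} = [[(-t^2 - 6*t + 1)*e^{-5*t}, t*e^{-5*t}, t*(t + 8)*e^{-5*t}/2], [2*t*(t + 5)*e^{-5*t}, (1 - 2*t)*e^{-5*t}, t*(-t - 7)*e^{-5*t}], [2*t*(-t - 6)*e^{-5*t}, 2*t*e^{-5*t}, (t^2 + 8*t + 1)*e^{-5*t}]]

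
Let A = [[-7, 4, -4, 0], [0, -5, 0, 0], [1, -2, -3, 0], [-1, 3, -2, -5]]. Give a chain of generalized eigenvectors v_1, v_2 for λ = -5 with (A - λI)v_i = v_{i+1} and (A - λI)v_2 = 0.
We seek v_1 ∈ ker((A + 5I)^2) \ ker(A + 5I), then set v_{i+1} = (A + 5I) v_i.

One such chain is v_1 = [[-2, 1, 2, -2]]^T, v_2 = [[0, 0, 0, 1]]^T. Check: (A + 5I) v_2 = [[0, 0, 0, 0]]^T = 0.

v_1 = [[-2, 1, 2, -2]]^T, v_2 = [[0, 0, 0, 1]]^T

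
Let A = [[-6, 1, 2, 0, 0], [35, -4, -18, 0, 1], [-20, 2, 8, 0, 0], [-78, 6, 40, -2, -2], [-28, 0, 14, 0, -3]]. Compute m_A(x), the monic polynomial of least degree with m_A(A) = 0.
The characteristic polynomial factors as (x - 4)(x + 2)(x + 3)^3. The minimal polynomial is ∏(x - λ)^{k_λ} where k_λ is the size of the largest Jordan block at λ.

For λ = -3: rank(A + 3I) = 4, and the largest Jordan block has size 3 (the smallest k with rank((A + 3I)^k) = rank((A + 3I)^(k+1))).
For λ = -2: rank(A + 2I) = 4, and the largest Jordan block has size 1 (the smallest k with rank((A + 2I)^k) = rank((A + 2I)^(k+1))).
For λ = 4: rank(A - 4I) = 4, and the largest Jordan block has size 1 (the smallest k with rank((A - 4I)^k) = rank((A - 4I)^(k+1))).

So m_A(x) = (x - 4)(x + 2)(x + 3)^3.

m_A(x) = (x - 4)(x + 2)(x + 3)^3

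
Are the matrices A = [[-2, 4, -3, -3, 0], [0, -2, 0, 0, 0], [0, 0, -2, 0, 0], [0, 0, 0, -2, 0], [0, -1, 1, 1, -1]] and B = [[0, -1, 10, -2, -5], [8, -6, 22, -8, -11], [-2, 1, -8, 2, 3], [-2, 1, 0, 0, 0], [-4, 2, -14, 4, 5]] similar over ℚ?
Two matrices over a field are similar if and only if they have the same invariant factors.

Both A and B have characteristic polynomial (x + 1)(x + 2)^4 and minimal polynomial (x + 1)(x + 2)^2. Computing further, both have invariant factors x + 2, x + 2, (x + 1)(x + 2)^2. Hence A and B are similar.

Yes.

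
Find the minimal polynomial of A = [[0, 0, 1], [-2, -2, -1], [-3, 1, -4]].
The characteristic polynomial factors as (x + 2)^3. The minimal polynomial is ∏(x - λ)^{k_λ} where k_λ is the size of the largest Jordan block at λ.

For λ = -2: rank(A + 2I) = 2, and the largest Jordan block has size 3 (the smallest k with rank((A + 2I)^k) = rank((A + 2I)^(k+1))).

So m_A(x) = (x + 2)^3.

m_A(x) = (x + 2)^3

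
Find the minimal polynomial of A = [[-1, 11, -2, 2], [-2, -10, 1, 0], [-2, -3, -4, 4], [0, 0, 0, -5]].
m_A(x) = (x + 5)^3

The characteristic polynomial factors as (x + 5)^4. The minimal polynomial is ∏(x - λ)^{k_λ} where k_λ is the size of the largest Jordan block at λ.

For λ = -5: rank(A + 5I) = 2, and the largest Jordan block has size 3 (the smallest k with rank((A + 5I)^k) = rank((A + 5I)^(k+1))).

So m_A(x) = (x + 5)^3.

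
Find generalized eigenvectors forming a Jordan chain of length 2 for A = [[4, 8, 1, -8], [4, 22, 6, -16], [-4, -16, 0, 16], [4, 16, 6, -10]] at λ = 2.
We seek v_1 ∈ ker((A - 2I)^2) \ ker(A - 2I), then set v_{i+1} = (A - 2I) v_i.

One such chain is v_1 = [[2, 3, -3, 3]]^T, v_2 = [[1, 2, -2, 2]]^T. Check: (A - 2I) v_2 = [[0, 0, 0, 0]]^T = 0.

v_1 = [[2, 3, -3, 3]]^T, v_2 = [[1, 2, -2, 2]]^T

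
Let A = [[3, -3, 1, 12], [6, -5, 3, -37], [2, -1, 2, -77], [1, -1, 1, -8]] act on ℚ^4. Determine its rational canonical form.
R = [[0, 0, 0, -36], [1, 0, 0, -48], [0, 1, 0, -28], [0, 0, 1, -8]]

The invariant factors of A (the non-unit diagonal entries of the Smith normal form of xI - A over ℚ[x]) are (x^2 + 4x + 6)^2, each dividing the next. The characteristic polynomial is their product, (x^2 + 4x + 6)^2.

The rational canonical form is the block-diagonal matrix of companion matrices C(f_i):
R = [[0, 0, 0, -36], [1, 0, 0, -48], [0, 1, 0, -28], [0, 0, 1, -8]].

Note the characteristic polynomial does not split into linear factors over ℚ, so A has no Jordan form over ℚ; the rational canonical form exists over any field.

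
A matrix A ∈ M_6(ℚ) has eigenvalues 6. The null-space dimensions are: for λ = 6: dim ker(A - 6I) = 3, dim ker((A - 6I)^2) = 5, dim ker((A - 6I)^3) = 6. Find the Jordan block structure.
Jordan blocks: (6, 3), (6, 2), (6, 1)

λ = 6: successive nullity increments [3, 2, 1] count blocks of size ≥ k; block sizes are [3, 2, 1].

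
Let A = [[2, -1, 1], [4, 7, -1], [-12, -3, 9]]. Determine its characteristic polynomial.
xI - A = [[x - 2, 1, -1], [-4, x - 7, 1], [12, 3, x - 9]].

Expanding det(xI - A) along the first row:
det(xI - A) = + (x - 2)·det([[x - 7, 1], [3, x - 9]]) - (1)·det([[-4, 1], [12, x - 9]]) + (-1)·det([[-4, x - 7], [12, 3]]).

Evaluating gives χ_A(x) = x^3 - 18x^2 + 108x - 216 = (x - 6)^3.

χ_A(x) = (x - 6)^3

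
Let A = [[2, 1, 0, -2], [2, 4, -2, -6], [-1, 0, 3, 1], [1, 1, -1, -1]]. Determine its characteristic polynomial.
xI - A = [[x - 2, -1, 0, 2], [-2, x - 4, 2, 6], [1, 0, x - 3, -1], [-1, -1, 1, x + 1]].

Expanding det(xI - A) along the first row:
det(xI - A) = + (x - 2)·det([[x - 4, 2, 6], [0, x - 3, -1], [-1, 1, x + 1]]) - (-1)·det([[-2, 2, 6], [1, x - 3, -1], [-1, 1, x + 1]]) + (0)·det([[-2, x - 4, 6], [1, 0, -1], [-1, -1, x + 1]]) - (2)·det([[-2, x - 4, 2], [1, 0, x - 3], [-1, -1, 1]]).

Evaluating gives χ_A(x) = x^4 - 8x^3 + 24x^2 - 32x + 16 = (x - 2)^4.

χ_A(x) = (x - 2)^4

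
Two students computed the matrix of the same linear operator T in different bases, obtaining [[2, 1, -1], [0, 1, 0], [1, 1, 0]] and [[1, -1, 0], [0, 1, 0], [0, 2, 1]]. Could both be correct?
Yes.

Two matrices over a field are similar if and only if they have the same invariant factors.

Both A and B have characteristic polynomial (x - 1)^3 and minimal polynomial (x - 1)^2. Computing further, both have invariant factors x - 1, (x - 1)^2. Hence A and B are similar.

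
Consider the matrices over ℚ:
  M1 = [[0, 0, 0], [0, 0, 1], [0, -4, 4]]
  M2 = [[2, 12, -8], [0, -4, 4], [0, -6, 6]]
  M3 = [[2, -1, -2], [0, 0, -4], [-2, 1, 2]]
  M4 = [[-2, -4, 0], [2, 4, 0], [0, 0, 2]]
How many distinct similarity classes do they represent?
Characteristic polynomials: χ_{M1} = x(x - 2)^2, χ_{M2} = x(x - 2)^2, χ_{M3} = x(x - 2)^2, χ_{M4} = x(x - 2)^2.

{M1, M3}: invariant factors x(x - 2)^2.

{M2, M4}: invariant factors x - 2, x(x - 2).

Matrices are similar if and only if their invariant-factor lists agree; the partition into similarity classes is {M1, M3}, {M2, M4}.

2 classes: {M1, M3}, {M2, M4}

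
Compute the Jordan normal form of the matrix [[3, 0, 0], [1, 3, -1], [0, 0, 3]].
The characteristic polynomial is det(xI - A) = (x - 3)^3, so the eigenvalues are 3 (algebraic multiplicity 3).

For λ = 3: rank(A - 3I) = 1, rank((A - 3I)^2) = 0. The eigenspace has dimension 3 - 1 = 2, so there are 2 Jordan blocks; the rank sequence gives block sizes [2, 1].

Assembling the blocks gives the Jordan form J above.

J = [[3, 1, 0], [0, 3, 0], [0, 0, 3]]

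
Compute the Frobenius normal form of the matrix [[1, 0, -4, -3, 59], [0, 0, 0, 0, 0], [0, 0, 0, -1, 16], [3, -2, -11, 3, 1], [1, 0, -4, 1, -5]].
The invariant factors of A (the non-unit diagonal entries of the Smith normal form of xI - A over ℚ[x]) are x, x(x + 4)(x^2 - 3x - 3), each dividing the next. The characteristic polynomial is their product, x^2(x + 4)(x^2 - 3x - 3).

The rational canonical form is the block-diagonal matrix of companion matrices C(f_i):
R = [[0, 0, 0, 0, 0], [0, 0, 0, 0, 0], [0, 1, 0, 0, 12], [0, 0, 1, 0, 15], [0, 0, 0, 1, -1]].

Note the characteristic polynomial does not split into linear factors over ℚ, so A has no Jordan form over ℚ; the rational canonical form exists over any field.

R = [[0, 0, 0, 0, 0], [0, 0, 0, 0, 0], [0, 1, 0, 0, 12], [0, 0, 1, 0, 15], [0, 0, 0, 1, -1]]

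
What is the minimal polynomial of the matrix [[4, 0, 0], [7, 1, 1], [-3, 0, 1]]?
The characteristic polynomial factors as (x - 4)(x - 1)^2. The minimal polynomial is ∏(x - λ)^{k_λ} where k_λ is the size of the largest Jordan block at λ.

For λ = 1: rank(A - I) = 2, and the largest Jordan block has size 2 (the smallest k with rank((A - I)^k) = rank((A - I)^(k+1))).
For λ = 4: rank(A - 4I) = 2, and the largest Jordan block has size 1 (the smallest k with rank((A - 4I)^k) = rank((A - 4I)^(k+1))).

So m_A(x) = (x - 4)(x - 1)^2.

m_A(x) = (x - 4)(x - 1)^2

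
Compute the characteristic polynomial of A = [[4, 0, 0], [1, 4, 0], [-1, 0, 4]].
χ_A(x) = (x - 4)^3

xI - A = [[x - 4, 0, 0], [-1, x - 4, 0], [1, 0, x - 4]].

Expanding det(xI - A) along the first row:
det(xI - A) = + (x - 4)·det([[x - 4, 0], [0, x - 4]]) - (0)·det([[-1, 0], [1, x - 4]]) + (0)·det([[-1, x - 4], [1, 0]]).

Evaluating gives χ_A(x) = x^3 - 12x^2 + 48x - 64 = (x - 4)^3.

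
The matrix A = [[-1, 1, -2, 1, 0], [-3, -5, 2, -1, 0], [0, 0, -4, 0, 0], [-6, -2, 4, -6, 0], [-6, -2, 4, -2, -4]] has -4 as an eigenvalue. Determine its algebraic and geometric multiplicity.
algebraic multiplicity 5, geometric multiplicity 4

The characteristic polynomial is (x + 4)^5, so the factor x + 4 appears with exponent 5: the algebraic multiplicity is 5.

rank(A + 4I) = 1, so the eigenspace has dimension 5 - 1 = 4: the geometric multiplicity is 4.

Since 4 < 5, A is not diagonalizable.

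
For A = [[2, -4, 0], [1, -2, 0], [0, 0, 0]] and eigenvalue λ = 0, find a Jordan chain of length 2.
We seek v_1 ∈ ker(A^2) \ ker(A), then set v_{i+1} = A v_i.

One such chain is v_1 = [[1, 0, 0]]^T, v_2 = [[2, 1, 0]]^T. Check: A v_2 = [[0, 0, 0]]^T = 0.

v_1 = [[1, 0, 0]]^T, v_2 = [[2, 1, 0]]^T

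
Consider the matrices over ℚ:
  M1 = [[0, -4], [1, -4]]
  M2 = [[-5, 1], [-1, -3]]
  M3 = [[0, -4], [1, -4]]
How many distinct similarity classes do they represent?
2 classes: {M1, M3}, {M2}

Characteristic polynomials: χ_{M1} = (x + 2)^2, χ_{M2} = (x + 4)^2, χ_{M3} = (x + 2)^2.

{M1, M3}: invariant factors (x + 2)^2.

{M2}: invariant factors (x + 4)^2.

Matrices are similar if and only if their invariant-factor lists agree; the partition into similarity classes is {M1, M3}, {M2}.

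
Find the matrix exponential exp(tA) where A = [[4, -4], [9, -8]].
A has Jordan form J = [[-2, 1], [0, -2]] with A = PJP^{-1}, so e^{tA} = P e^{tJ} P^{-1}.

For a Jordan block J_k(λ), e^{tJ_k(λ)} = e^{λt} · (I + tN + t^2 N^2/2! + ... + t^{k-1} N^{k-1}/(k-1)!) where N is the nilpotent superdiagonal part.

Assembling the blocks and conjugating back gives the entries of e^{tA} as shown above.

e^{tA} = [[(6*t + 1)*e^{-2*t}, -4*t*e^{-2*t}], [9*t*e^{-2*t}, (1 - 6*t)*e^{-2*t}]]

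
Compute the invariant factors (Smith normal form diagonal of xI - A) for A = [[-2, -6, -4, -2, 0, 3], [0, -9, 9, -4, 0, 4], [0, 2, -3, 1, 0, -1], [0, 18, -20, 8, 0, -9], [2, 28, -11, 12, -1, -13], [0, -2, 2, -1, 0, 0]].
(x + 1)^2, (x + 1)^3(x + 2)

The Jordan structure of A has elementary divisors (x + 2), (x + 1)^3, (x + 1)^2. Arranging the block sizes at each eigenvalue in decreasing order and taking row products gives the invariant factors.

Invariant factors (smallest first, each dividing the next): (x + 1)^2, (x + 1)^3(x + 2).

Check: the last factor (x + 1)^3(x + 2) is the minimal polynomial, and the product (x + 1)^5(x + 2) is the characteristic polynomial.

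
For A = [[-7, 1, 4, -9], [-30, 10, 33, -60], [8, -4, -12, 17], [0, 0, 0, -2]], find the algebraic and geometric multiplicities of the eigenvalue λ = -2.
The characteristic polynomial is (x + 2)^3(x + 5), so the factor x + 2 appears with exponent 3: the algebraic multiplicity is 3.

rank(A + 2I) = 3, so the eigenspace has dimension 4 - 3 = 1: the geometric multiplicity is 1.

Since 1 < 3, A is not diagonalizable.

algebraic multiplicity 3, geometric multiplicity 1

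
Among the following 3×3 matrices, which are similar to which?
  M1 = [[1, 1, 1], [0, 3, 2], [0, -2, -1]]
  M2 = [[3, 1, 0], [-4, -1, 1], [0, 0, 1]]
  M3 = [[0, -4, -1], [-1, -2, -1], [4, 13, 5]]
Characteristic polynomials: χ_{M1} = (x - 1)^3, χ_{M2} = (x - 1)^3, χ_{M3} = (x - 1)^3.

{M1}: invariant factors x - 1, (x - 1)^2.

{M2, M3}: invariant factors (x - 1)^3.

Matrices are similar if and only if their invariant-factor lists agree; the partition into similarity classes is {M1}, {M2, M3}.

2 classes: {M1}, {M2, M3}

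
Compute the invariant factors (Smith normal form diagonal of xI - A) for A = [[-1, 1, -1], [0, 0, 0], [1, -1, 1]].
The Jordan structure of A has elementary divisors x^2, x. Arranging the block sizes at each eigenvalue in decreasing order and taking row products gives the invariant factors.

Invariant factors (smallest first, each dividing the next): x, x^2.

Check: the last factor x^2 is the minimal polynomial, and the product x^3 is the characteristic polynomial.

x, x^2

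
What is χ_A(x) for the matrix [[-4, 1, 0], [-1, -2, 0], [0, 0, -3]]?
χ_A(x) = (x + 3)^3

xI - A = [[x + 4, -1, 0], [1, x + 2, 0], [0, 0, x + 3]].

Expanding det(xI - A) along the first row:
det(xI - A) = + (x + 4)·det([[x + 2, 0], [0, x + 3]]) - (-1)·det([[1, 0], [0, x + 3]]) + (0)·det([[1, x + 2], [0, 0]]).

Evaluating gives χ_A(x) = x^3 + 9x^2 + 27x + 27 = (x + 3)^3.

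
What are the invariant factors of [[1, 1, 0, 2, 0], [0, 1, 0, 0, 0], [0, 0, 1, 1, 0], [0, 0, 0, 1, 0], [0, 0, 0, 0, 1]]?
x - 1, (x - 1)^2, (x - 1)^2

The Jordan structure of A has elementary divisors (x - 1)^2, (x - 1)^2, (x - 1). Arranging the block sizes at each eigenvalue in decreasing order and taking row products gives the invariant factors.

Invariant factors (smallest first, each dividing the next): x - 1, (x - 1)^2, (x - 1)^2.

Check: the last factor (x - 1)^2 is the minimal polynomial, and the product (x - 1)^5 is the characteristic polynomial.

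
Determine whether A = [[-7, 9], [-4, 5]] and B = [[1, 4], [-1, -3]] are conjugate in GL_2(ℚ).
Two matrices over a field are similar if and only if they have the same invariant factors.

Both A and B have characteristic polynomial (x + 1)^2 and minimal polynomial (x + 1)^2. Computing further, both have invariant factors (x + 1)^2. Hence A and B are similar.

Yes.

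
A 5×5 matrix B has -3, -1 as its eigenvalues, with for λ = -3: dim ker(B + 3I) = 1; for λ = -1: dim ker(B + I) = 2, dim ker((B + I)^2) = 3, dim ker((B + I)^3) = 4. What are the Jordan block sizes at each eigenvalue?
Jordan blocks: (-3, 1), (-1, 3), (-1, 1)

λ = -3: successive nullity increments [1] count blocks of size ≥ k; block sizes are [1].
λ = -1: successive nullity increments [2, 1, 1] count blocks of size ≥ k; block sizes are [3, 1].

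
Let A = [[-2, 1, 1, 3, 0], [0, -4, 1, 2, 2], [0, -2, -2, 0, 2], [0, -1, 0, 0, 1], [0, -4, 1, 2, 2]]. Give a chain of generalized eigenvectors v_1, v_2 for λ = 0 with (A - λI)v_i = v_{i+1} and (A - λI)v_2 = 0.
v_1 = [[0, 1, 1, 0, 2]]^T, v_2 = [[2, 1, 0, 1, 1]]^T

We seek v_1 ∈ ker(A^2) \ ker(A), then set v_{i+1} = A v_i.

One such chain is v_1 = [[0, 1, 1, 0, 2]]^T, v_2 = [[2, 1, 0, 1, 1]]^T. Check: A v_2 = [[0, 0, 0, 0, 0]]^T = 0.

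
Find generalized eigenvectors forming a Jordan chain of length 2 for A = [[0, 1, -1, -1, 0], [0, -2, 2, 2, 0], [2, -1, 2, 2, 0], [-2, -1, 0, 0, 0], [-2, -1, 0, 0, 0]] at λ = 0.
v_1 = [[0, 1, 0, 0, 0]]^T, v_2 = [[1, -2, -1, -1, -1]]^T

We seek v_1 ∈ ker(A^2) \ ker(A), then set v_{i+1} = A v_i.

One such chain is v_1 = [[0, 1, 0, 0, 0]]^T, v_2 = [[1, -2, -1, -1, -1]]^T. Check: A v_2 = [[0, 0, 0, 0, 0]]^T = 0.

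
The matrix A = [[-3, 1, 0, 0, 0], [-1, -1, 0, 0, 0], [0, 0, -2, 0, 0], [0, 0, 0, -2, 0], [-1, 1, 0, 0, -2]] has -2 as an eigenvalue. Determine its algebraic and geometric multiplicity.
algebraic multiplicity 5, geometric multiplicity 4

The characteristic polynomial is (x + 2)^5, so the factor x + 2 appears with exponent 5: the algebraic multiplicity is 5.

rank(A + 2I) = 1, so the eigenspace has dimension 5 - 1 = 4: the geometric multiplicity is 4.

Since 4 < 5, A is not diagonalizable.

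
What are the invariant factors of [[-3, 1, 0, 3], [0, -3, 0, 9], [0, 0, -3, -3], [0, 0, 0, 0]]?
The Jordan structure of A has elementary divisors (x + 3)^2, (x + 3), x. Arranging the block sizes at each eigenvalue in decreasing order and taking row products gives the invariant factors.

Invariant factors (smallest first, each dividing the next): x + 3, x(x + 3)^2.

Check: the last factor x(x + 3)^2 is the minimal polynomial, and the product x(x + 3)^3 is the characteristic polynomial.

x + 3, x(x + 3)^2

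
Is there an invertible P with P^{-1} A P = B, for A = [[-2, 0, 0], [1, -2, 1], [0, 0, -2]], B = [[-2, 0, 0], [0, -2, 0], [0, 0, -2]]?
Both have characteristic polynomial (x + 2)^3, but the minimal polynomial of A is (x + 2)^2 while the minimal polynomial of B is x + 2. The minimal polynomial is a similarity invariant, so A and B are not similar.

No.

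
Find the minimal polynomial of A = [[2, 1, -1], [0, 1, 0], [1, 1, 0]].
m_A(x) = (x - 1)^2

The characteristic polynomial factors as (x - 1)^3. The minimal polynomial is ∏(x - λ)^{k_λ} where k_λ is the size of the largest Jordan block at λ.

For λ = 1: rank(A - I) = 1, and the largest Jordan block has size 2 (the smallest k with rank((A - I)^k) = rank((A - I)^(k+1))).

So m_A(x) = (x - 1)^2.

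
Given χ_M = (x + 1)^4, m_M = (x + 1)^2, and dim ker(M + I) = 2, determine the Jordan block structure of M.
λ = -1: algebraic multiplicity 4 (exponent in χ_M), largest block size 2 (exponent in m_M), 2 blocks (geometric multiplicity). These force block sizes [2, 2].

Jordan blocks: (-1, 2), (-1, 2)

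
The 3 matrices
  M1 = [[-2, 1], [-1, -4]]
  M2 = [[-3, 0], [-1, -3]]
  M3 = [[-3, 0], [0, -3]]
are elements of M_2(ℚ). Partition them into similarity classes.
2 classes: {M1, M2}, {M3}

Characteristic polynomials: χ_{M1} = (x + 3)^2, χ_{M2} = (x + 3)^2, χ_{M3} = (x + 3)^2.

{M1, M2}: invariant factors (x + 3)^2.

{M3}: invariant factors x + 3, x + 3.

Matrices are similar if and only if their invariant-factor lists agree; the partition into similarity classes is {M1, M2}, {M3}.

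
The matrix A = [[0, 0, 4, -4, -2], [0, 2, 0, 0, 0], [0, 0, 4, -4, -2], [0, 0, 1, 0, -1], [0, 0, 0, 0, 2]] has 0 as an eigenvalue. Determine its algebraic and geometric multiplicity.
algebraic multiplicity 1, geometric multiplicity 1

The characteristic polynomial is x(x - 2)^4, so the factor x appears with exponent 1: the algebraic multiplicity is 1.

rank(A) = 4, so the eigenspace has dimension 5 - 4 = 1: the geometric multiplicity is 1.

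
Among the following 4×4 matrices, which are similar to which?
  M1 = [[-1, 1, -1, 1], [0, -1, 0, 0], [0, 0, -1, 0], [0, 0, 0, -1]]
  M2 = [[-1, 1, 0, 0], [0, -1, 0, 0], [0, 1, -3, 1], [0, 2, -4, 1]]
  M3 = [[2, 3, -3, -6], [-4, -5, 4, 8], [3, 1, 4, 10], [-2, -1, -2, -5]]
Characteristic polynomials: χ_{M1} = (x + 1)^4, χ_{M2} = (x + 1)^4, χ_{M3} = (x + 1)^4.

{M1}: invariant factors x + 1, x + 1, (x + 1)^2.

{M2, M3}: invariant factors (x + 1)^2, (x + 1)^2.

Matrices are similar if and only if their invariant-factor lists agree; the partition into similarity classes is {M1}, {M2, M3}.

2 classes: {M1}, {M2, M3}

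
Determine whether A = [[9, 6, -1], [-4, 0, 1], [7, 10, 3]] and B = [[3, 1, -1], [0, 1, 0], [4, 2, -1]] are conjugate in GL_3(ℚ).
trace(A) = 12 but trace(B) = 3. The trace is a similarity invariant, so A and B are not similar.

No.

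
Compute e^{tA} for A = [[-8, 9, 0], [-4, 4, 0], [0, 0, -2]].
A has Jordan form J = [[-2, 1, 0], [0, -2, 0], [0, 0, -2]] with A = PJP^{-1}, so e^{tA} = P e^{tJ} P^{-1}.

For a Jordan block J_k(λ), e^{tJ_k(λ)} = e^{λt} · (I + tN + t^2 N^2/2! + ... + t^{k-1} N^{k-1}/(k-1)!) where N is the nilpotent superdiagonal part.

Assembling the blocks and conjugating back gives the entries of e^{tA} as shown above.

e^{tA} = [[(1 - 6*t)*e^{-2*t}, 9*t*e^{-2*t}, 0], [-4*t*e^{-2*t}, (6*t + 1)*e^{-2*t}, 0], [0, 0, e^{-2*t}]]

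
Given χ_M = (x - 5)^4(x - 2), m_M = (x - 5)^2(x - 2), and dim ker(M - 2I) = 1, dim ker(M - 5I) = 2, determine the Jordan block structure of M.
λ = 2: algebraic multiplicity 1 (exponent in χ_M), largest block size 1 (exponent in m_M), 1 block (geometric multiplicity). This forces block sizes [1].
λ = 5: algebraic multiplicity 4 (exponent in χ_M), largest block size 2 (exponent in m_M), 2 blocks (geometric multiplicity). These force block sizes [2, 2].

Jordan blocks: (2, 1), (5, 2), (5, 2)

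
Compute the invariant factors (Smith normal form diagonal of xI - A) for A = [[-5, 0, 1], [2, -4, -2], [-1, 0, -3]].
The Jordan structure of A has elementary divisors (x + 4)^2, (x + 4). Arranging the block sizes at each eigenvalue in decreasing order and taking row products gives the invariant factors.

Invariant factors (smallest first, each dividing the next): x + 4, (x + 4)^2.

Check: the last factor (x + 4)^2 is the minimal polynomial, and the product (x + 4)^3 is the characteristic polynomial.

x + 4, (x + 4)^2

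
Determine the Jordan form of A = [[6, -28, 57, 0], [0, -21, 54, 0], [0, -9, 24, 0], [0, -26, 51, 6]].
J = [[-3, 0, 0, 0], [0, 6, 1, 0], [0, 0, 6, 0], [0, 0, 0, 6]]

The characteristic polynomial is det(xI - A) = (x - 6)^3(x + 3), so the eigenvalues are -3 (algebraic multiplicity 1), 6 (algebraic multiplicity 3).

For λ = -3: algebraic multiplicity 1 gives one 1×1 block.

For λ = 6: rank(A - 6I) = 2, rank((A - 6I)^2) = 1. The eigenspace has dimension 4 - 2 = 2, so there are 2 Jordan blocks; the rank sequence gives block sizes [2, 1].

Assembling the blocks gives the Jordan form J above.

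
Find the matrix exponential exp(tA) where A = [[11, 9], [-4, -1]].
e^{tA} = [[(6*t + 1)*e^{5*t}, 9*t*e^{5*t}], [-4*t*e^{5*t}, (1 - 6*t)*e^{5*t}]]

A has Jordan form J = [[5, 1], [0, 5]] with A = PJP^{-1}, so e^{tA} = P e^{tJ} P^{-1}.

For a Jordan block J_k(λ), e^{tJ_k(λ)} = e^{λt} · (I + tN + t^2 N^2/2! + ... + t^{k-1} N^{k-1}/(k-1)!) where N is the nilpotent superdiagonal part.

Assembling the blocks and conjugating back gives the entries of e^{tA} as shown above.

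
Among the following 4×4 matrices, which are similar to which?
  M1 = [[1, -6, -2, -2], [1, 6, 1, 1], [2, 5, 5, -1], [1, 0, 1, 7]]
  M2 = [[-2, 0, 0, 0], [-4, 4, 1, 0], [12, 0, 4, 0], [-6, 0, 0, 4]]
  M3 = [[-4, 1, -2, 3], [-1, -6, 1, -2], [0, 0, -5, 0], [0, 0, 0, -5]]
Characteristic polynomials: χ_{M1} = (x - 6)(x - 5)^2(x - 3), χ_{M2} = (x - 4)^3(x + 2), χ_{M3} = (x + 5)^4.

{M1}: invariant factors (x - 6)(x - 5)^2(x - 3).

{M2}: invariant factors x - 4, (x - 4)^2(x + 2).

{M3}: invariant factors x + 5, (x + 5)^3.

Matrices are similar if and only if their invariant-factor lists agree; the partition into similarity classes is {M1}, {M2}, {M3}.

3 classes: {M1}, {M2}, {M3}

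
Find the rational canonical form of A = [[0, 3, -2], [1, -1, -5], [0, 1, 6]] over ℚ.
The invariant factors of A (the non-unit diagonal entries of the Smith normal form of xI - A over ℚ[x]) are (x - 5)(x - 2)(x + 2), each dividing the next. The characteristic polynomial is their product, (x - 5)(x - 2)(x + 2).

The rational canonical form is the block-diagonal matrix of companion matrices C(f_i):
R = [[0, 0, -20], [1, 0, 4], [0, 1, 5]].

R = [[0, 0, -20], [1, 0, 4], [0, 1, 5]]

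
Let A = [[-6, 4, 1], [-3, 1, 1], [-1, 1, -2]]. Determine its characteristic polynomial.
χ_A(x) = (x + 2)^2(x + 3)

xI - A = [[x + 6, -4, -1], [3, x - 1, -1], [1, -1, x + 2]].

Expanding det(xI - A) along the first row:
det(xI - A) = + (x + 6)·det([[x - 1, -1], [-1, x + 2]]) - (-4)·det([[3, -1], [1, x + 2]]) + (-1)·det([[3, x - 1], [1, -1]]).

Evaluating gives χ_A(x) = x^3 + 7x^2 + 16x + 12 = (x + 2)^2(x + 3).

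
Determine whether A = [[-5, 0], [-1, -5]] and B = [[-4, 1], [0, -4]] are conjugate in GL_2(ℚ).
trace(A) = -10 but trace(B) = -8. The trace is a similarity invariant, so A and B are not similar.

No.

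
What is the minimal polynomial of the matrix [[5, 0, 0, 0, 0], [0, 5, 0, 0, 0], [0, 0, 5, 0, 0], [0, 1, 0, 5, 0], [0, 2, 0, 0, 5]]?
The characteristic polynomial factors as (x - 5)^5. The minimal polynomial is ∏(x - λ)^{k_λ} where k_λ is the size of the largest Jordan block at λ.

For λ = 5: rank(A - 5I) = 1, and the largest Jordan block has size 2 (the smallest k with rank((A - 5I)^k) = rank((A - 5I)^(k+1))).

So m_A(x) = (x - 5)^2.

m_A(x) = (x - 5)^2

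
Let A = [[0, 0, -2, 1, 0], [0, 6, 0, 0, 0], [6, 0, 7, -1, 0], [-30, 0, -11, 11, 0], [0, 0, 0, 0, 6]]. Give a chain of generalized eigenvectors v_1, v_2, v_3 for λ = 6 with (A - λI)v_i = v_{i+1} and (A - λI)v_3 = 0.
v_1 = [[0, 0, 1, 2, 0]]^T, v_2 = [[0, 0, -1, -1, 0]]^T, v_3 = [[1, 0, 0, 6, 0]]^T

We seek v_1 ∈ ker((A - 6I)^3) \ ker((A - 6I)^2), then set v_{i+1} = (A - 6I) v_i.

One such chain is v_1 = [[0, 0, 1, 2, 0]]^T, v_2 = [[0, 0, -1, -1, 0]]^T, v_3 = [[1, 0, 0, 6, 0]]^T. Check: (A - 6I) v_3 = [[0, 0, 0, 0, 0]]^T = 0.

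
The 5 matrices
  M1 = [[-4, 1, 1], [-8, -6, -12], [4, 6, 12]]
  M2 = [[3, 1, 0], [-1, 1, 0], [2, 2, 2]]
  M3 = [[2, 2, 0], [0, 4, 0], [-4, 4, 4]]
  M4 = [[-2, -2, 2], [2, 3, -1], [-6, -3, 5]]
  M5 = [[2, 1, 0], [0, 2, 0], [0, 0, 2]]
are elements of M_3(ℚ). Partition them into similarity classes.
Characteristic polynomials: χ_{M1} = (x - 6)(x + 2)^2, χ_{M2} = (x - 2)^3, χ_{M3} = (x - 4)^2(x - 2), χ_{M4} = (x - 2)^3, χ_{M5} = (x - 2)^3.

{M1}: invariant factors (x - 6)(x + 2)^2.

{M2, M4, M5}: invariant factors x - 2, (x - 2)^2.

{M3}: invariant factors x - 4, (x - 4)(x - 2).

Matrices are similar if and only if their invariant-factor lists agree; the partition into similarity classes is {M1}, {M2, M4, M5}, {M3}.

3 classes: {M1}, {M2, M4, M5}, {M3}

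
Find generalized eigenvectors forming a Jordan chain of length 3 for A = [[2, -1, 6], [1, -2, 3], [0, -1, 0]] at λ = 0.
We seek v_1 ∈ ker(A^3) \ ker(A^2), then set v_{i+1} = A v_i.

One such chain is v_1 = [[-2, 0, 1]]^T, v_2 = [[2, 1, 0]]^T, v_3 = [[3, 0, -1]]^T. Check: A v_3 = [[0, 0, 0]]^T = 0.

v_1 = [[-2, 0, 1]]^T, v_2 = [[2, 1, 0]]^T, v_3 = [[3, 0, -1]]^T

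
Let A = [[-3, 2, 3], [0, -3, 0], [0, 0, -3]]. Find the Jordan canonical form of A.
The characteristic polynomial is det(xI - A) = (x + 3)^3, so the eigenvalues are -3 (algebraic multiplicity 3).

For λ = -3: rank(A + 3I) = 1, rank((A + 3I)^2) = 0. The eigenspace has dimension 3 - 1 = 2, so there are 2 Jordan blocks; the rank sequence gives block sizes [2, 1].

Assembling the blocks gives the Jordan form J above.

J = [[-3, 1, 0], [0, -3, 0], [0, 0, -3]]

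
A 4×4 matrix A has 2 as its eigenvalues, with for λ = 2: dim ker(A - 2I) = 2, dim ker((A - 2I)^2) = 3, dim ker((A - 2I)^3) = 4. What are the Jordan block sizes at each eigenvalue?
Jordan blocks: (2, 3), (2, 1)

λ = 2: successive nullity increments [2, 1, 1] count blocks of size ≥ k; block sizes are [3, 1].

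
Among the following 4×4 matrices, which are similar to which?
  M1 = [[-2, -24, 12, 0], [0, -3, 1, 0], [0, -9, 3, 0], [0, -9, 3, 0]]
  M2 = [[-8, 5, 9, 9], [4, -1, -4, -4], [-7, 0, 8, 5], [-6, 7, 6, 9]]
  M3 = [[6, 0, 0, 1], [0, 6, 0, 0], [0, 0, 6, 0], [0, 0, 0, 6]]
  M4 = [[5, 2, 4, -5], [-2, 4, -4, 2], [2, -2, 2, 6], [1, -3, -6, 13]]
Characteristic polynomials: χ_{M1} = x^3(x + 2), χ_{M2} = (x - 3)^2(x - 1)^2, χ_{M3} = (x - 6)^4, χ_{M4} = (x - 6)^4.

{M1}: invariant factors x, x^2(x + 2).

{M2}: invariant factors (x - 3)^2(x - 1)^2.

{M3}: invariant factors x - 6, x - 6, (x - 6)^2.

{M4}: invariant factors x - 6, (x - 6)^3.

Matrices are similar if and only if their invariant-factor lists agree; the partition into similarity classes is {M1}, {M2}, {M3}, {M4}.

4 classes: {M1}, {M2}, {M3}, {M4}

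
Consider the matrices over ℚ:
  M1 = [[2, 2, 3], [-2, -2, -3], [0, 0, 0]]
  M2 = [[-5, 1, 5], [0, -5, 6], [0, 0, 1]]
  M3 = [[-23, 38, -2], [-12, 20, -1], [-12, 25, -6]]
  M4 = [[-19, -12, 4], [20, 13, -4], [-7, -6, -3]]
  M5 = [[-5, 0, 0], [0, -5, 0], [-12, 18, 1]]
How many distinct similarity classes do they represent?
3 classes: {M1}, {M2, M3, M4}, {M5}

Characteristic polynomials: χ_{M1} = x^3, χ_{M2} = (x - 1)(x + 5)^2, χ_{M3} = (x - 1)(x + 5)^2, χ_{M4} = (x - 1)(x + 5)^2, χ_{M5} = (x - 1)(x + 5)^2.

{M1}: invariant factors x, x^2.

{M2, M3, M4}: invariant factors (x - 1)(x + 5)^2.

{M5}: invariant factors x + 5, (x - 1)(x + 5).

Matrices are similar if and only if their invariant-factor lists agree; the partition into similarity classes is {M1}, {M2, M3, M4}, {M5}.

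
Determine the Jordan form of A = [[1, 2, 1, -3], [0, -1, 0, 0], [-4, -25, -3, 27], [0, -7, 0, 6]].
The characteristic polynomial is det(xI - A) = (x - 6)(x + 1)^3, so the eigenvalues are -1 (algebraic multiplicity 3), 6 (algebraic multiplicity 1).

For λ = -1: rank(A + I) = 2, rank((A + I)^2) = 1. The eigenspace has dimension 4 - 2 = 2, so there are 2 Jordan blocks; the rank sequence gives block sizes [2, 1].

For λ = 6: algebraic multiplicity 1 gives one 1×1 block.

Assembling the blocks gives the Jordan form J above.

J = [[-1, 1, 0, 0], [0, -1, 0, 0], [0, 0, -1, 0], [0, 0, 0, 6]]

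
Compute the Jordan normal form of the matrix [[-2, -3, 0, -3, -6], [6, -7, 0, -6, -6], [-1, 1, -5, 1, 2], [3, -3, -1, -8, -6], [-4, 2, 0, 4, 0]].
The characteristic polynomial is det(xI - A) = (x + 4)^3(x + 5)^2, so the eigenvalues are -5 (algebraic multiplicity 2), -4 (algebraic multiplicity 3).

For λ = -5: rank(A + 5I) = 3. The eigenspace has dimension 5 - 3 = 2, so there are 2 Jordan blocks; the rank sequence gives block sizes [1, 1].

For λ = -4: rank(A + 4I) = 3, rank((A + 4I)^2) = 2. The eigenspace has dimension 5 - 3 = 2, so there are 2 Jordan blocks; the rank sequence gives block sizes [2, 1].

Assembling the blocks gives the Jordan form J above.

J = [[-5, 0, 0, 0, 0], [0, -5, 0, 0, 0], [0, 0, -4, 1, 0], [0, 0, 0, -4, 0], [0, 0, 0, 0, -4]]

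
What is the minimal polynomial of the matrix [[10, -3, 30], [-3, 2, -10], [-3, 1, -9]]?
The characteristic polynomial factors as (x - 1)^3. The minimal polynomial is ∏(x - λ)^{k_λ} where k_λ is the size of the largest Jordan block at λ.

For λ = 1: rank(A - I) = 1, and the largest Jordan block has size 2 (the smallest k with rank((A - I)^k) = rank((A - I)^(k+1))).

So m_A(x) = (x - 1)^2.

m_A(x) = (x - 1)^2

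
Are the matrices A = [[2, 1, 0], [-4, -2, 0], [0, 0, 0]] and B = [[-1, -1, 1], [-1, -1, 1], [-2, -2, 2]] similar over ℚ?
Two matrices over a field are similar if and only if they have the same invariant factors.

Both A and B have characteristic polynomial x^3 and minimal polynomial x^2. Computing further, both have invariant factors x, x^2. Hence A and B are similar.

Yes.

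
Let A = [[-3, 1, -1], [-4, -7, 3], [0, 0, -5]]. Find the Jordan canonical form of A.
J = [[-5, 1, 0], [0, -5, 1], [0, 0, -5]]

The characteristic polynomial is det(xI - A) = (x + 5)^3, so the eigenvalues are -5 (algebraic multiplicity 3).

For λ = -5: rank(A + 5I) = 2, rank((A + 5I)^2) = 1, rank((A + 5I)^3) = 0. The eigenspace has dimension 3 - 2 = 1, so there is 1 Jordan block; the rank sequence gives block sizes [3].

Assembling the blocks gives the Jordan form J above.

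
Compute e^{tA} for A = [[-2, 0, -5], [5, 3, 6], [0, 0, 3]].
e^{tA} = [[e^{-2*t}, 0, (1 - e^{5*t})*e^{-2*t}], [(e^{5*t} - 1)*e^{-2*t}, e^{3*t}, ((t + 1)*e^{5*t} - 1)*e^{-2*t}], [0, 0, e^{3*t}]]

A has Jordan form J = [[-2, 0, 0], [0, 3, 1], [0, 0, 3]] with A = PJP^{-1}, so e^{tA} = P e^{tJ} P^{-1}.

For a Jordan block J_k(λ), e^{tJ_k(λ)} = e^{λt} · (I + tN + t^2 N^2/2! + ... + t^{k-1} N^{k-1}/(k-1)!) where N is the nilpotent superdiagonal part.

Assembling the blocks and conjugating back gives the entries of e^{tA} as shown above.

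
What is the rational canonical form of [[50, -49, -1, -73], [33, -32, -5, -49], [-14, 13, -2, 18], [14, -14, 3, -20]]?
R = [[0, 0, 0, -25], [1, 0, 0, 20], [0, 1, 0, 6], [0, 0, 1, -4]]

The invariant factors of A (the non-unit diagonal entries of the Smith normal form of xI - A over ℚ[x]) are (x^2 + 2x - 5)^2, each dividing the next. The characteristic polynomial is their product, (x^2 + 2x - 5)^2.

The rational canonical form is the block-diagonal matrix of companion matrices C(f_i):
R = [[0, 0, 0, -25], [1, 0, 0, 20], [0, 1, 0, 6], [0, 0, 1, -4]].

Note the characteristic polynomial does not split into linear factors over ℚ, so A has no Jordan form over ℚ; the rational canonical form exists over any field.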